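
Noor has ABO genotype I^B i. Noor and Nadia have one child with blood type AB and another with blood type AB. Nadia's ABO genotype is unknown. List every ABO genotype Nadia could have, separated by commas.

For each candidate genotype of Nadia, check whether crossing it with I^B i can produce every observed child phenotype.
  I^A I^A → possible child types {A, AB} ✓
  I^A I^B → possible child types {A, B, AB} ✓
  I^A i → possible child types {O, A, B, AB} ✓
  I^B I^B → possible child types {B} ✗
  I^B i → possible child types {O, B} ✗
  i i → possible child types {O, B} ✗

I^A I^A, I^A I^B, I^A i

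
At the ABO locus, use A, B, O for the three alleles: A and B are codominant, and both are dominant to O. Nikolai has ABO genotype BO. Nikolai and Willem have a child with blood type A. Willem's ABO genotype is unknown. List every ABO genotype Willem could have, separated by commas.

AA, AB, AO

For each candidate genotype of Willem, check whether crossing it with BO can produce every observed child phenotype.
  AA → possible child types {A, AB} ✓
  AB → possible child types {A, B, AB} ✓
  AO → possible child types {O, A, B, AB} ✓
  BB → possible child types {B} ✗
  BO → possible child types {O, B} ✗
  OO → possible child types {O, B} ✗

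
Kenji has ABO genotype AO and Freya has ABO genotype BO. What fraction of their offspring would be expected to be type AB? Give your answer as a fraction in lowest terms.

ABO cross AO × BO → offspring phenotypes: 1/4 O, 1/4 A, 1/4 B, 1/4 AB.
So P(type AB) = 1/4.

1/4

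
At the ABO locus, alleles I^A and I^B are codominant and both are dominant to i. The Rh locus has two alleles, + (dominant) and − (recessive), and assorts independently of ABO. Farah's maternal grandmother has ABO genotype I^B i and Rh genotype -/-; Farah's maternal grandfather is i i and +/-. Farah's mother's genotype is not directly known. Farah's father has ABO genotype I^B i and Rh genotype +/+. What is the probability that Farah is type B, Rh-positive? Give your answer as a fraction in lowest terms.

5/8

Farah's mother's ABO genotype from I^B i × i i: 1/2 I^B i, 1/2 i i.
Crossing each possibility with the father I^B i and summing P(type B): 1/2·3/4 + 1/2·1/2 = 5/8.
Similarly for Rh via the mother's Rh distribution: P(Rh+) = 1.
Independent loci: 5/8 × 1 = 5/8.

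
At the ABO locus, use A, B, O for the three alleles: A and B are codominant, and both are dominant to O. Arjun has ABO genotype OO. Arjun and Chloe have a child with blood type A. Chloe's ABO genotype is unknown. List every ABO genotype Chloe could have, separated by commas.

For each candidate genotype of Chloe, check whether crossing it with OO can produce every observed child phenotype.
  AA → possible child types {A} ✓
  AB → possible child types {A, B} ✓
  AO → possible child types {O, A} ✓
  BB → possible child types {B} ✗
  BO → possible child types {O, B} ✗
  OO → possible child types {O} ✗

AA, AB, AO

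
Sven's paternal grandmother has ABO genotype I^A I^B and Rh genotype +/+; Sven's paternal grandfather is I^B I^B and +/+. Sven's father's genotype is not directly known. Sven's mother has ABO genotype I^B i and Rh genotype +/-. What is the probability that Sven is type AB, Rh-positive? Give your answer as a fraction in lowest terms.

Sven's father's ABO genotype from I^A I^B × I^B I^B: 1/2 I^A I^B, 1/2 I^B I^B.
Crossing each possibility with the mother I^B i and summing P(type AB): 1/2·1/4 + 1/2·0 = 1/8.
Similarly for Rh via the father's Rh distribution: P(Rh+) = 1.
Independent loci: 1/8 × 1 = 1/8.

1/8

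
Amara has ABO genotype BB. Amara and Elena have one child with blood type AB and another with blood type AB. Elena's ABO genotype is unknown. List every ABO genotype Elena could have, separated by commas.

AA, AB, AO

For each candidate genotype of Elena, check whether crossing it with BB can produce every observed child phenotype.
  AA → possible child types {AB} ✓
  AB → possible child types {B, AB} ✓
  AO → possible child types {B, AB} ✓
  BB → possible child types {B} ✗
  BO → possible child types {B} ✗
  OO → possible child types {B} ✗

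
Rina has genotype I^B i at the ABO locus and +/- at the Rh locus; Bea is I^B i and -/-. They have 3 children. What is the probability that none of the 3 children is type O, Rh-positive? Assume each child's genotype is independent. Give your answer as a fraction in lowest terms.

ABO cross I^B i × I^B i → 1/4 O, 3/4 B.
Rh cross +/- × -/- → 1/2 Rh+, 1/2 Rh-; so P(type O, Rh-positive) = 1/4 × 1/2 = 1/8 per child.
P(not type O, Rh-positive) = 7/8 for one child; (7/8)^3 = 343/512.

343/512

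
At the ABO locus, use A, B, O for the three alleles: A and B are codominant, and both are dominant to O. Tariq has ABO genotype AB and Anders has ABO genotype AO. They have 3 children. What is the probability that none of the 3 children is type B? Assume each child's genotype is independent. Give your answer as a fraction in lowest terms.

ABO cross AB × AO → 1/2 A, 1/4 B, 1/4 AB.
So P(type B) = 1/4 per child.
P(not type B) = 3/4 for one child; (3/4)^3 = 27/64.

27/64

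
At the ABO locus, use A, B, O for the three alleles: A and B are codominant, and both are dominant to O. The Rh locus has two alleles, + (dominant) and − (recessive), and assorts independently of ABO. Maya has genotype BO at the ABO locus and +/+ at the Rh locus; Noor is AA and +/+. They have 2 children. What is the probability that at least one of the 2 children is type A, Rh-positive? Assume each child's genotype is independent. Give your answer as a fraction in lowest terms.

3/4

ABO cross BO × AA → 1/2 A, 1/2 AB.
Rh cross +/+ × +/+ → 1 Rh+; so P(type A, Rh-positive) = 1/2 × 1 = 1/2 per child.
P(none) = (1/2)^2 = 1/4; P(at least one) = 1 − 1/4 = 3/4.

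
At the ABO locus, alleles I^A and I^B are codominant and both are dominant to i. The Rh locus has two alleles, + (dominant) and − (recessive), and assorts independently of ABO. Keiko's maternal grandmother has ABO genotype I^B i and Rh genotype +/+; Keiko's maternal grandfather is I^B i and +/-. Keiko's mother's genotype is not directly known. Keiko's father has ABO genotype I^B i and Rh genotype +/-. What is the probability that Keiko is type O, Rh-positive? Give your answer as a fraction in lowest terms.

Keiko's mother's ABO genotype from I^B i × I^B i: 1/4 I^B I^B, 1/2 I^B i, 1/4 i i.
Crossing each possibility with the father I^B i and summing P(type O): 1/4·0 + 1/2·1/4 + 1/4·1/2 = 1/4.
Similarly for Rh via the mother's Rh distribution: P(Rh+) = 7/8.
Independent loci: 1/4 × 7/8 = 7/32.

7/32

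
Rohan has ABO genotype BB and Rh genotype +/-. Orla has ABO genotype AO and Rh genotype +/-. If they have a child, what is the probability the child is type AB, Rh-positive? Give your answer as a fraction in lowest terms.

ABO cross BB × AO → offspring phenotypes: 1/2 B, 1/2 AB.
Rh cross +/- × +/- → 3/4 Rh+, 1/4 Rh-.
Independent loci: P(type AB, Rh-positive) = 1/2 × 3/4 = 3/8.

3/8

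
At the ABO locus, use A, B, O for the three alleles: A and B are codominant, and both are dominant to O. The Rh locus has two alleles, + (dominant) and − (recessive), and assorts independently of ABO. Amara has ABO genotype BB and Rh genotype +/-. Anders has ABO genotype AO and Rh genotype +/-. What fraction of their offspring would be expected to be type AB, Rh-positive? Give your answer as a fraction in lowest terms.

3/8

ABO cross BB × AO → offspring phenotypes: 1/2 B, 1/2 AB.
Rh cross +/- × +/- → 3/4 Rh+, 1/4 Rh-.
Independent loci: P(type AB, Rh-positive) = 1/2 × 3/4 = 3/8.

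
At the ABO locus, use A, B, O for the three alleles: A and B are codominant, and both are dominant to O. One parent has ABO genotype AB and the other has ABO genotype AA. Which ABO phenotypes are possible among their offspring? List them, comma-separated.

Gametes from AB × AA give offspring ABO genotypes AA, AB, i.e. phenotypes A, AB.

A, AB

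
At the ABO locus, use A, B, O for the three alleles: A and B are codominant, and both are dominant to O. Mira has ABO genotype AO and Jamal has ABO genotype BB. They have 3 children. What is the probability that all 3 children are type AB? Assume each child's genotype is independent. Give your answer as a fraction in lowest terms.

1/8

ABO cross AO × BB → 1/2 B, 1/2 AB.
So P(type AB) = 1/2 per child.
All 3 independent: (1/2)^3 = 1/8.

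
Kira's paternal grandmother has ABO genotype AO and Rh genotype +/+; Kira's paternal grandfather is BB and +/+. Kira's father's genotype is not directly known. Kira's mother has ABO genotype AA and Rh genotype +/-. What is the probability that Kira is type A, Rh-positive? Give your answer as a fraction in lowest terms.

Kira's father's ABO genotype from AO × BB: 1/2 AB, 1/2 BO.
Crossing each possibility with the mother AA and summing P(type A): 1/2·1/2 + 1/2·1/2 = 1/2.
Similarly for Rh via the father's Rh distribution: P(Rh+) = 1.
Independent loci: 1/2 × 1 = 1/2.

1/2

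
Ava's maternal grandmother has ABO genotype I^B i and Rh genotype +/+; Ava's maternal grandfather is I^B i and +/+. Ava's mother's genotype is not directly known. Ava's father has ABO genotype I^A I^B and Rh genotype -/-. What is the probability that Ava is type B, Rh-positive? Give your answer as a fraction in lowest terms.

Ava's mother's ABO genotype from I^B i × I^B i: 1/4 I^B I^B, 1/2 I^B i, 1/4 i i.
Crossing each possibility with the father I^A I^B and summing P(type B): 1/4·1/2 + 1/2·1/2 + 1/4·1/2 = 1/2.
Similarly for Rh via the mother's Rh distribution: P(Rh+) = 1.
Independent loci: 1/2 × 1 = 1/2.

1/2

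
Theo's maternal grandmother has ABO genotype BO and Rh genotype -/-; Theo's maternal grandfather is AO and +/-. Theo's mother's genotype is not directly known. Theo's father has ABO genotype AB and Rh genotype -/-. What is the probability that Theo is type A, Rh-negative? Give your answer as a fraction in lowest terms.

9/32

Theo's mother's ABO genotype from BO × AO: 1/4 AB, 1/4 AO, 1/4 BO, 1/4 OO.
Crossing each possibility with the father AB and summing P(type A): 1/4·1/4 + 1/4·1/2 + 1/4·1/4 + 1/4·1/2 = 3/8.
Similarly for Rh via the mother's Rh distribution: P(Rh-) = 3/4.
Independent loci: 3/8 × 3/4 = 9/32.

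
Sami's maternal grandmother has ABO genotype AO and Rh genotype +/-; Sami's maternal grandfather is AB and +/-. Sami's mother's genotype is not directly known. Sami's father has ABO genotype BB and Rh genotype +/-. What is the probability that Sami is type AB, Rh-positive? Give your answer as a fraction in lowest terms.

3/8

Sami's mother's ABO genotype from AO × AB: 1/4 AA, 1/4 AB, 1/4 AO, 1/4 BO.
Crossing each possibility with the father BB and summing P(type AB): 1/4·1 + 1/4·1/2 + 1/4·1/2 + 1/4·0 = 1/2.
Similarly for Rh via the mother's Rh distribution: P(Rh+) = 3/4.
Independent loci: 1/2 × 3/4 = 3/8.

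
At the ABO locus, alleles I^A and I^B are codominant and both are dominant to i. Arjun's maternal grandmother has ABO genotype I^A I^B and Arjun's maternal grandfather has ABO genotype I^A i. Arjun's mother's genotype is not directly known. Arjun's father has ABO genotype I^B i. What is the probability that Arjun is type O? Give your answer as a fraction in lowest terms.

Arjun's mother's ABO genotype from I^A I^B × I^A i: 1/4 I^A I^A, 1/4 I^A I^B, 1/4 I^A i, 1/4 I^B i.
Crossing each possibility with the father I^B i and summing P(type O): 1/4·0 + 1/4·0 + 1/4·1/4 + 1/4·1/4 = 1/8.

1/8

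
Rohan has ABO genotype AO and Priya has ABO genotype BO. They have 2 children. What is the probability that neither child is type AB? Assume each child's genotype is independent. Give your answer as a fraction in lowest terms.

ABO cross AO × BO → 1/4 O, 1/4 A, 1/4 B, 1/4 AB.
So P(type AB) = 1/4 per child.
P(not type AB) = 3/4 for one child; (3/4)^2 = 9/16.

9/16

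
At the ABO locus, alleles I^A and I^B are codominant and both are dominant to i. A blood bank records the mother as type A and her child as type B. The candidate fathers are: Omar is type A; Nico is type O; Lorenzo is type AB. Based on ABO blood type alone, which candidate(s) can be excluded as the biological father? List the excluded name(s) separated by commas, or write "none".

A candidate is excluded only if no genotype consistent with his phenotype could produce a type B child with a type A mother.
Omar (type A): no genotype consistent with that phenotype can produce a type-B child with a type-A mother.
Nico (type O): no genotype consistent with that phenotype can produce a type-B child with a type-A mother.

Omar, Nico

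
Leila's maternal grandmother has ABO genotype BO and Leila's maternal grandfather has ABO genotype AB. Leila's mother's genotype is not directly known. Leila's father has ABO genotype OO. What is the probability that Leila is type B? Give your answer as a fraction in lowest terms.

1/2

Leila's mother's ABO genotype from BO × AB: 1/4 AB, 1/4 AO, 1/4 BB, 1/4 BO.
Crossing each possibility with the father OO and summing P(type B): 1/4·1/2 + 1/4·0 + 1/4·1 + 1/4·1/2 = 1/2.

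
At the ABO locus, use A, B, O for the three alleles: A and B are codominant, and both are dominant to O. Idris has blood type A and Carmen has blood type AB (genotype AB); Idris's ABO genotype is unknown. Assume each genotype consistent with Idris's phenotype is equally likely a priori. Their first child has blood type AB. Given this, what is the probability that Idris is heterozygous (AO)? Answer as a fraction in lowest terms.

1/3

Possible genotypes: Idris ∈ {AA, AO}; Carmen ∈ {AB}.
Weight each parental genotype pair by prior × P(type-AB child):
  AA × AB: posterior weight 2/3.
  AO × AB: posterior weight 1/3.
Sum the posterior weight over pairs where Idris is AO: 1/3.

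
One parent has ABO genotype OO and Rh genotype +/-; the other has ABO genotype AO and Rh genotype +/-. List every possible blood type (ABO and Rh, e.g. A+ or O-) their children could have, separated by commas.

Gametes from OO × AO give offspring ABO genotypes AO, OO, i.e. phenotypes O, A.
Rh cross +/- × +/- → phenotypes Rh+, Rh-.
Combining independently: O+, O-, A+, A-.

O+, O-, A+, A-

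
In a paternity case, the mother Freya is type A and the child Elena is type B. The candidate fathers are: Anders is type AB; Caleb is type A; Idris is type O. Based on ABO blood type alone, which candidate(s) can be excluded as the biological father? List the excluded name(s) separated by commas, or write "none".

A candidate is excluded only if no genotype consistent with his phenotype could produce a type B child with a type A mother.
Caleb (type A): no genotype consistent with that phenotype can produce a type-B child with a type-A mother.
Idris (type O): no genotype consistent with that phenotype can produce a type-B child with a type-A mother.

Caleb, Idris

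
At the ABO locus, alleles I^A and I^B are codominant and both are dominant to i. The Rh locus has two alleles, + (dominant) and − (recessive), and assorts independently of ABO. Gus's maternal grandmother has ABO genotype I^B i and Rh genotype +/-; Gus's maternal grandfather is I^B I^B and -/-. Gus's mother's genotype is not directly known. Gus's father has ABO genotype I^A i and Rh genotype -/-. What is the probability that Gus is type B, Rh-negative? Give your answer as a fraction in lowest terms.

Gus's mother's ABO genotype from I^B i × I^B I^B: 1/2 I^B I^B, 1/2 I^B i.
Crossing each possibility with the father I^A i and summing P(type B): 1/2·1/2 + 1/2·1/4 = 3/8.
Similarly for Rh via the mother's Rh distribution: P(Rh-) = 3/4.
Independent loci: 3/8 × 3/4 = 9/32.

9/32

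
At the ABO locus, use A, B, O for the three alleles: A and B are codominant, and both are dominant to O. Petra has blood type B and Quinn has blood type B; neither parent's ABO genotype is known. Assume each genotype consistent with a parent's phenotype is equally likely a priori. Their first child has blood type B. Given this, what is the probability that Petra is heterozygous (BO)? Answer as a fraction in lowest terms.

7/15

Possible genotypes: Petra ∈ {BB, BO}; Quinn ∈ {BB, BO}.
Weight each parental genotype pair by prior × P(type-B child):
  BB × BB: posterior weight 4/15.
  BB × BO: posterior weight 4/15.
  BO × BB: posterior weight 4/15.
  BO × BO: posterior weight 1/5.
Sum the posterior weight over pairs where Petra is BO: 7/15.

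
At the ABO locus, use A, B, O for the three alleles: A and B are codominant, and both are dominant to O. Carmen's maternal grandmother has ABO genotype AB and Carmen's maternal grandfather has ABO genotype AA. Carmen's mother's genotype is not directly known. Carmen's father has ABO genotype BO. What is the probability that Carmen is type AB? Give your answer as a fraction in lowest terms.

Carmen's mother's ABO genotype from AB × AA: 1/2 AA, 1/2 AB.
Crossing each possibility with the father BO and summing P(type AB): 1/2·1/2 + 1/2·1/4 = 3/8.

3/8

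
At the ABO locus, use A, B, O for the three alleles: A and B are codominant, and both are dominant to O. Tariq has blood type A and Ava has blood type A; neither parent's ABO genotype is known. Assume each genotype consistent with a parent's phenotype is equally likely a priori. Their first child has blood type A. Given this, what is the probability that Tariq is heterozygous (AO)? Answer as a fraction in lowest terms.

Possible genotypes: Tariq ∈ {AA, AO}; Ava ∈ {AA, AO}.
Weight each parental genotype pair by prior × P(type-A child):
  AA × AA: posterior weight 4/15.
  AA × AO: posterior weight 4/15.
  AO × AA: posterior weight 4/15.
  AO × AO: posterior weight 1/5.
Sum the posterior weight over pairs where Tariq is AO: 7/15.

7/15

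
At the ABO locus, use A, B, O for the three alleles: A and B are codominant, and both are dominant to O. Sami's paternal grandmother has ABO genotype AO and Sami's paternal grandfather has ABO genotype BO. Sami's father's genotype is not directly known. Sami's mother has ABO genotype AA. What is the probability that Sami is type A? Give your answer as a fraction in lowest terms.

3/4

Sami's father's ABO genotype from AO × BO: 1/4 AB, 1/4 AO, 1/4 BO, 1/4 OO.
Crossing each possibility with the mother AA and summing P(type A): 1/4·1/2 + 1/4·1 + 1/4·1/2 + 1/4·1 = 3/4.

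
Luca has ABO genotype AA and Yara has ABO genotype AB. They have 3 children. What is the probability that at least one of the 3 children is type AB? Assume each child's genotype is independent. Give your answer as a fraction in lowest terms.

ABO cross AA × AB → 1/2 A, 1/2 AB.
So P(type AB) = 1/2 per child.
P(none) = (1/2)^3 = 1/8; P(at least one) = 1 − 1/8 = 7/8.

7/8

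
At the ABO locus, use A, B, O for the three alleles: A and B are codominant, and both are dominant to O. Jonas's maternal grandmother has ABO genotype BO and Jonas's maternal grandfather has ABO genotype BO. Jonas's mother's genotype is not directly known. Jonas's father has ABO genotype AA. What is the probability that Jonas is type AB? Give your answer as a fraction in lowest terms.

1/2

Jonas's mother's ABO genotype from BO × BO: 1/4 BB, 1/2 BO, 1/4 OO.
Crossing each possibility with the father AA and summing P(type AB): 1/4·1 + 1/2·1/2 + 1/4·0 = 1/2.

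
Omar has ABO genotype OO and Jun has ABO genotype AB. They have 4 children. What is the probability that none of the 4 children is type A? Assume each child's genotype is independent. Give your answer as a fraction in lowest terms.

1/16

ABO cross OO × AB → 1/2 A, 1/2 B.
So P(type A) = 1/2 per child.
P(not type A) = 1/2 for one child; (1/2)^4 = 1/16.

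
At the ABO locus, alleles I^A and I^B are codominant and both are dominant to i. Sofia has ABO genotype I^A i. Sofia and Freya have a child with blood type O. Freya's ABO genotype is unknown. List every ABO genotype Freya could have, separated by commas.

For each candidate genotype of Freya, check whether crossing it with I^A i can produce every observed child phenotype.
  I^A I^A → possible child types {A} ✗
  I^A I^B → possible child types {A, B, AB} ✗
  I^A i → possible child types {O, A} ✓
  I^B I^B → possible child types {B, AB} ✗
  I^B i → possible child types {O, A, B, AB} ✓
  i i → possible child types {O, A} ✓

I^A i, I^B i, i i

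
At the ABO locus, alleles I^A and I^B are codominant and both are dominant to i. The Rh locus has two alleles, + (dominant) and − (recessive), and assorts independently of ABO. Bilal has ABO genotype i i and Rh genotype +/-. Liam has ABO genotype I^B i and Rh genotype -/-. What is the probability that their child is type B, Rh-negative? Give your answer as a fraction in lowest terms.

ABO cross i i × I^B i → offspring phenotypes: 1/2 O, 1/2 B.
Rh cross +/- × -/- → 1/2 Rh+, 1/2 Rh-.
Independent loci: P(type B, Rh-negative) = 1/2 × 1/2 = 1/4.

1/4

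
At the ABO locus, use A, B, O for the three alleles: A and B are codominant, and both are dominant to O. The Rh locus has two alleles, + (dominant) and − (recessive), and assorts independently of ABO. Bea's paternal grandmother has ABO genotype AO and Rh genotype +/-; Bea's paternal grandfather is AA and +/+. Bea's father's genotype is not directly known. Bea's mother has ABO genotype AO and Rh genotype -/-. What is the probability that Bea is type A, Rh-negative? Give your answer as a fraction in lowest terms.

Bea's father's ABO genotype from AO × AA: 1/2 AA, 1/2 AO.
Crossing each possibility with the mother AO and summing P(type A): 1/2·1 + 1/2·3/4 = 7/8.
Similarly for Rh via the father's Rh distribution: P(Rh-) = 1/4.
Independent loci: 7/8 × 1/4 = 7/32.

7/32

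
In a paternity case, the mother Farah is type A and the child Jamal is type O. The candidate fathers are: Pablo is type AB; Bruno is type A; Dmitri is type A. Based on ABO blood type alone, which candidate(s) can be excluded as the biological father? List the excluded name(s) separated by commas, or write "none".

A candidate is excluded only if no genotype consistent with his phenotype could produce a type O child with a type A mother.
Pablo (type AB): no genotype consistent with that phenotype can produce a type-O child with a type-A mother.

Pablo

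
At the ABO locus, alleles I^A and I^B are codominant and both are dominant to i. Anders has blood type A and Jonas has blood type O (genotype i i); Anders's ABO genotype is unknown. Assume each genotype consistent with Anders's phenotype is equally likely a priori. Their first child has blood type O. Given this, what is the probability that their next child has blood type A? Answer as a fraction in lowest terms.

1/2

Possible genotypes: Anders ∈ {I^A I^A, I^A i}; Jonas ∈ {i i}.
Weight each parental genotype pair by prior × P(type-O child):
  I^A i × i i: posterior weight 1; P(next child type A) = 1/2.
Weighted sum = 1/2.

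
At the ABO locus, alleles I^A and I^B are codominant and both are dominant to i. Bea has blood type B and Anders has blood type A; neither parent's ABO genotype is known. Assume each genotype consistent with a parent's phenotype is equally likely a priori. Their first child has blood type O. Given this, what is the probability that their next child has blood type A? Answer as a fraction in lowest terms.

Possible genotypes: Bea ∈ {I^B I^B, I^B i}; Anders ∈ {I^A I^A, I^A i}.
Weight each parental genotype pair by prior × P(type-O child):
  I^B i × I^A i: posterior weight 1; P(next child type A) = 1/4.
Weighted sum = 1/4.

1/4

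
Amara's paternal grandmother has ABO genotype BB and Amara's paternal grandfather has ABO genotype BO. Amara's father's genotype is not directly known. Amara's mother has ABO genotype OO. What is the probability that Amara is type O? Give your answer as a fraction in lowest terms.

Amara's father's ABO genotype from BB × BO: 1/2 BB, 1/2 BO.
Crossing each possibility with the mother OO and summing P(type O): 1/2·0 + 1/2·1/2 = 1/4.

1/4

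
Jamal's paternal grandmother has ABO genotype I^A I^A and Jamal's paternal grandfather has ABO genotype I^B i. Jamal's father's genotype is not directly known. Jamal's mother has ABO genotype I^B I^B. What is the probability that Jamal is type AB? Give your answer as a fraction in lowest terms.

Jamal's father's ABO genotype from I^A I^A × I^B i: 1/2 I^A I^B, 1/2 I^A i.
Crossing each possibility with the mother I^B I^B and summing P(type AB): 1/2·1/2 + 1/2·1/2 = 1/2.

1/2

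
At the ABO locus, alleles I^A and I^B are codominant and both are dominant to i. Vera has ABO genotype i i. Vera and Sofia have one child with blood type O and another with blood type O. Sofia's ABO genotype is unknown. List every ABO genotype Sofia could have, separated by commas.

I^A i, I^B i, i i

For each candidate genotype of Sofia, check whether crossing it with i i can produce every observed child phenotype.
  I^A I^A → possible child types {A} ✗
  I^A I^B → possible child types {A, B} ✗
  I^A i → possible child types {O, A} ✓
  I^B I^B → possible child types {B} ✗
  I^B i → possible child types {O, B} ✓
  i i → possible child types {O} ✓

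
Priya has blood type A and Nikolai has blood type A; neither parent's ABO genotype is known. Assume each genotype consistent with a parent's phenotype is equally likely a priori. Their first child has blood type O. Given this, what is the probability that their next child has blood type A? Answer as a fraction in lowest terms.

3/4

Possible genotypes: Priya ∈ {AA, AO}; Nikolai ∈ {AA, AO}.
Weight each parental genotype pair by prior × P(type-O child):
  AO × AO: posterior weight 1; P(next child type A) = 3/4.
Weighted sum = 3/4.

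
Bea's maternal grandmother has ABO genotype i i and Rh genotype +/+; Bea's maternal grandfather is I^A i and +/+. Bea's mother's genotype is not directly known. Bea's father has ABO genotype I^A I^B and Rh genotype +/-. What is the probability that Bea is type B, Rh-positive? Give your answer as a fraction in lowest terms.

3/8

Bea's mother's ABO genotype from i i × I^A i: 1/2 I^A i, 1/2 i i.
Crossing each possibility with the father I^A I^B and summing P(type B): 1/2·1/4 + 1/2·1/2 = 3/8.
Similarly for Rh via the mother's Rh distribution: P(Rh+) = 1.
Independent loci: 3/8 × 1 = 3/8.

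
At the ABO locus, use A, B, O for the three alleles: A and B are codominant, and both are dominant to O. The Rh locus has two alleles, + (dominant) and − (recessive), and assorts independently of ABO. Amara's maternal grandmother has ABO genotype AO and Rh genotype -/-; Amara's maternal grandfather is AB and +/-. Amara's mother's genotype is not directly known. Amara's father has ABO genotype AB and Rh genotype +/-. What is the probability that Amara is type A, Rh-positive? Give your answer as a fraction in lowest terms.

15/64

Amara's mother's ABO genotype from AO × AB: 1/4 AA, 1/4 AB, 1/4 AO, 1/4 BO.
Crossing each possibility with the father AB and summing P(type A): 1/4·1/2 + 1/4·1/4 + 1/4·1/2 + 1/4·1/4 = 3/8.
Similarly for Rh via the mother's Rh distribution: P(Rh+) = 5/8.
Independent loci: 3/8 × 5/8 = 15/64.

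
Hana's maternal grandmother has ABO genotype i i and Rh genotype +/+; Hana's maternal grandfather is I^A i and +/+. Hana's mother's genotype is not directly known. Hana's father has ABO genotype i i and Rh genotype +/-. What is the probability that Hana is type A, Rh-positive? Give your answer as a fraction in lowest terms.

1/4

Hana's mother's ABO genotype from i i × I^A i: 1/2 I^A i, 1/2 i i.
Crossing each possibility with the father i i and summing P(type A): 1/2·1/2 + 1/2·0 = 1/4.
Similarly for Rh via the mother's Rh distribution: P(Rh+) = 1.
Independent loci: 1/4 × 1 = 1/4.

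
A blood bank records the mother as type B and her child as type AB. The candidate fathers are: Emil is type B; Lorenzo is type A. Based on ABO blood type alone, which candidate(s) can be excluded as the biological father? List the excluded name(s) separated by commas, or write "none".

A candidate is excluded only if no genotype consistent with his phenotype could produce a type AB child with a type B mother.
Emil (type B): no genotype consistent with that phenotype can produce a type-AB child with a type-B mother.

Emil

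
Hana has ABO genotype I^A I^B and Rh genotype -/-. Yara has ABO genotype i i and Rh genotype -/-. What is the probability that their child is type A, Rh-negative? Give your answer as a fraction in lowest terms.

ABO cross I^A I^B × i i → offspring phenotypes: 1/2 A, 1/2 B.
Rh cross -/- × -/- → 1 Rh-.
Independent loci: P(type A, Rh-negative) = 1/2 × 1 = 1/2.

1/2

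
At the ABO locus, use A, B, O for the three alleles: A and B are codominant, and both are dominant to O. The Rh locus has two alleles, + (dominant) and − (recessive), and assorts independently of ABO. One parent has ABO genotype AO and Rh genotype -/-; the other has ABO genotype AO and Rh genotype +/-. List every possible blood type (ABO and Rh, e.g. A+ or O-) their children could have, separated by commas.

Gametes from AO × AO give offspring ABO genotypes AA, AO, OO, i.e. phenotypes O, A.
Rh cross -/- × +/- → phenotypes Rh+, Rh-.
Combining independently: O+, O-, A+, A-.

O+, O-, A+, A-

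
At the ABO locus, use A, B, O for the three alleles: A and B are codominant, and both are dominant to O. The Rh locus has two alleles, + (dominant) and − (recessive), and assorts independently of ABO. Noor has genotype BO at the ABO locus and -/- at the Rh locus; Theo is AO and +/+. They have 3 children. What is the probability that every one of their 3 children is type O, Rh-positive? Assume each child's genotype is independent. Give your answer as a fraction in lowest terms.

ABO cross BO × AO → 1/4 O, 1/4 A, 1/4 B, 1/4 AB.
Rh cross -/- × +/+ → 1 Rh+; so P(type O, Rh-positive) = 1/4 × 1 = 1/4 per child.
All 3 independent: (1/4)^3 = 1/64.

1/64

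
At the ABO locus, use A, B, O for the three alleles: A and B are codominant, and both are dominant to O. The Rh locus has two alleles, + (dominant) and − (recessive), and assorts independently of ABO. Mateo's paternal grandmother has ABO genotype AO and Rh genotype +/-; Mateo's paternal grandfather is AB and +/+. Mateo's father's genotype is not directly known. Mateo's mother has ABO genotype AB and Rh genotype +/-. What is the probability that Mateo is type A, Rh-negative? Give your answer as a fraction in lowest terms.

Mateo's father's ABO genotype from AO × AB: 1/4 AA, 1/4 AB, 1/4 AO, 1/4 BO.
Crossing each possibility with the mother AB and summing P(type A): 1/4·1/2 + 1/4·1/4 + 1/4·1/2 + 1/4·1/4 = 3/8.
Similarly for Rh via the father's Rh distribution: P(Rh-) = 1/8.
Independent loci: 3/8 × 1/8 = 3/64.

3/64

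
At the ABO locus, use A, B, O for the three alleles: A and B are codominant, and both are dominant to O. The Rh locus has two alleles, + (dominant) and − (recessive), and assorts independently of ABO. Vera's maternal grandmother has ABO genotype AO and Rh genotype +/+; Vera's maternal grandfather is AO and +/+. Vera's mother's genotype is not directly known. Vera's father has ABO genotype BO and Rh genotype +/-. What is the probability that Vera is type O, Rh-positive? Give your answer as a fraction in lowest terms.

Vera's mother's ABO genotype from AO × AO: 1/4 AA, 1/2 AO, 1/4 OO.
Crossing each possibility with the father BO and summing P(type O): 1/4·0 + 1/2·1/4 + 1/4·1/2 = 1/4.
Similarly for Rh via the mother's Rh distribution: P(Rh+) = 1.
Independent loci: 1/4 × 1 = 1/4.

1/4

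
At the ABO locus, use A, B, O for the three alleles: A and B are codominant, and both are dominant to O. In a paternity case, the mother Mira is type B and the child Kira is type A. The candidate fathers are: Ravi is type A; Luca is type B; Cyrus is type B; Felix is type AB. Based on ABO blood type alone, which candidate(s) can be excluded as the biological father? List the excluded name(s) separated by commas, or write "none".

A candidate is excluded only if no genotype consistent with his phenotype could produce a type A child with a type B mother.
Luca (type B): no genotype consistent with that phenotype can produce a type-A child with a type-B mother.
Cyrus (type B): no genotype consistent with that phenotype can produce a type-A child with a type-B mother.

Luca, Cyrus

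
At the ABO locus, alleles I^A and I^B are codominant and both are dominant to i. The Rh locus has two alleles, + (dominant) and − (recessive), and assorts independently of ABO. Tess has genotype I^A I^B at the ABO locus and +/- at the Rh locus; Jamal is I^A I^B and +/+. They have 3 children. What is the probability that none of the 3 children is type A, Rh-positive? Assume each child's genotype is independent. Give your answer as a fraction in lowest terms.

ABO cross I^A I^B × I^A I^B → 1/4 A, 1/4 B, 1/2 AB.
Rh cross +/- × +/+ → 1 Rh+; so P(type A, Rh-positive) = 1/4 × 1 = 1/4 per child.
P(not type A, Rh-positive) = 3/4 for one child; (3/4)^3 = 27/64.

27/64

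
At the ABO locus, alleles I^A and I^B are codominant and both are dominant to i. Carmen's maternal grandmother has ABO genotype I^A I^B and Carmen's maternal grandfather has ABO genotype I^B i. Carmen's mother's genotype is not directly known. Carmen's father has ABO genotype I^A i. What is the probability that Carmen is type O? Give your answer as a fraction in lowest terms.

Carmen's mother's ABO genotype from I^A I^B × I^B i: 1/4 I^A I^B, 1/4 I^A i, 1/4 I^B I^B, 1/4 I^B i.
Crossing each possibility with the father I^A i and summing P(type O): 1/4·0 + 1/4·1/4 + 1/4·0 + 1/4·1/4 = 1/8.

1/8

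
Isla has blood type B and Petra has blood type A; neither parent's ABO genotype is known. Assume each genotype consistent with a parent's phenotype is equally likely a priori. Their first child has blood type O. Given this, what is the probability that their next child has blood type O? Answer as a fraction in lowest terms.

Possible genotypes: Isla ∈ {I^B I^B, I^B i}; Petra ∈ {I^A I^A, I^A i}.
Weight each parental genotype pair by prior × P(type-O child):
  I^B i × I^A i: posterior weight 1; P(next child type O) = 1/4.
Weighted sum = 1/4.

1/4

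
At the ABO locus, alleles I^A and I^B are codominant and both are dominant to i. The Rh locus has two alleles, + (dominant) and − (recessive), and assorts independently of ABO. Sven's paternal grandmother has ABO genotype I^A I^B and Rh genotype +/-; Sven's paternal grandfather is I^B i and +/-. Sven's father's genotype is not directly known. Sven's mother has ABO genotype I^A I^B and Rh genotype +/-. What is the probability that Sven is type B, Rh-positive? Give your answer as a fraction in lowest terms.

9/32

Sven's father's ABO genotype from I^A I^B × I^B i: 1/4 I^A I^B, 1/4 I^A i, 1/4 I^B I^B, 1/4 I^B i.
Crossing each possibility with the mother I^A I^B and summing P(type B): 1/4·1/4 + 1/4·1/4 + 1/4·1/2 + 1/4·1/2 = 3/8.
Similarly for Rh via the father's Rh distribution: P(Rh+) = 3/4.
Independent loci: 3/8 × 3/4 = 9/32.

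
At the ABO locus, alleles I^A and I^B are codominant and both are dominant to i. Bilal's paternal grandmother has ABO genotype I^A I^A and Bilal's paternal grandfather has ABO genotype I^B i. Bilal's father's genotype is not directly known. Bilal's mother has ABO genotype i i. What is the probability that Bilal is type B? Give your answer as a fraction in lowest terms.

1/4

Bilal's father's ABO genotype from I^A I^A × I^B i: 1/2 I^A I^B, 1/2 I^A i.
Crossing each possibility with the mother i i and summing P(type B): 1/2·1/2 + 1/2·0 = 1/4.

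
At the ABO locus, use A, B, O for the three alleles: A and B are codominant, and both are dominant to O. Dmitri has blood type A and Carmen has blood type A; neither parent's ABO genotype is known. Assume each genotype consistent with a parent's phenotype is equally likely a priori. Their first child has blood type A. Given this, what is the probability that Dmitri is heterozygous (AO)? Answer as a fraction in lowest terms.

Possible genotypes: Dmitri ∈ {AA, AO}; Carmen ∈ {AA, AO}.
Weight each parental genotype pair by prior × P(type-A child):
  AA × AA: posterior weight 4/15.
  AA × AO: posterior weight 4/15.
  AO × AA: posterior weight 4/15.
  AO × AO: posterior weight 1/5.
Sum the posterior weight over pairs where Dmitri is AO: 7/15.

7/15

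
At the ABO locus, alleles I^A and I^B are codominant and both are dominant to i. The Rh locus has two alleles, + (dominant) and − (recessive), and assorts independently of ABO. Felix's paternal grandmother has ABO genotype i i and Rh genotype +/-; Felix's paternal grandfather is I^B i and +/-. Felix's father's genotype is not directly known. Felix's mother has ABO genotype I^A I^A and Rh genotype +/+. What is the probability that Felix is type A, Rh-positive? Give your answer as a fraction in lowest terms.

3/4

Felix's father's ABO genotype from i i × I^B i: 1/2 I^B i, 1/2 i i.
Crossing each possibility with the mother I^A I^A and summing P(type A): 1/2·1/2 + 1/2·1 = 3/4.
Similarly for Rh via the father's Rh distribution: P(Rh+) = 1.
Independent loci: 3/4 × 1 = 3/4.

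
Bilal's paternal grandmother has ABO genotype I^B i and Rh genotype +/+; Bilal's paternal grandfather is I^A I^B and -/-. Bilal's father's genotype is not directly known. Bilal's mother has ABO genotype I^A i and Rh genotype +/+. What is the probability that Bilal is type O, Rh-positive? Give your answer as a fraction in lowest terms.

Bilal's father's ABO genotype from I^B i × I^A I^B: 1/4 I^A I^B, 1/4 I^A i, 1/4 I^B I^B, 1/4 I^B i.
Crossing each possibility with the mother I^A i and summing P(type O): 1/4·0 + 1/4·1/4 + 1/4·0 + 1/4·1/4 = 1/8.
Similarly for Rh via the father's Rh distribution: P(Rh+) = 1.
Independent loci: 1/8 × 1 = 1/8.

1/8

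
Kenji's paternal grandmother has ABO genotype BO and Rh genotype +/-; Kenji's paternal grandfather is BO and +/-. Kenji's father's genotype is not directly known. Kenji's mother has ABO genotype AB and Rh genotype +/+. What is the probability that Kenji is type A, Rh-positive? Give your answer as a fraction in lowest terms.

Kenji's father's ABO genotype from BO × BO: 1/4 BB, 1/2 BO, 1/4 OO.
Crossing each possibility with the mother AB and summing P(type A): 1/4·0 + 1/2·1/4 + 1/4·1/2 = 1/4.
Similarly for Rh via the father's Rh distribution: P(Rh+) = 1.
Independent loci: 1/4 × 1 = 1/4.

1/4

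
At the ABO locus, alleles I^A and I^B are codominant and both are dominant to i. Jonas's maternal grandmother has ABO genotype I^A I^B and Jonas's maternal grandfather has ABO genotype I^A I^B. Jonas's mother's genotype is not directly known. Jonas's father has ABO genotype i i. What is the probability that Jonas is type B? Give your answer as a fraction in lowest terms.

Jonas's mother's ABO genotype from I^A I^B × I^A I^B: 1/4 I^A I^A, 1/2 I^A I^B, 1/4 I^B I^B.
Crossing each possibility with the father i i and summing P(type B): 1/4·0 + 1/2·1/2 + 1/4·1 = 1/2.

1/2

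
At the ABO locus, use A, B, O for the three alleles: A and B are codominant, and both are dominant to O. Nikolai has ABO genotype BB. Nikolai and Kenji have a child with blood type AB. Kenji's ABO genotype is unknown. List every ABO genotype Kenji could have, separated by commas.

AA, AB, AO

For each candidate genotype of Kenji, check whether crossing it with BB can produce every observed child phenotype.
  AA → possible child types {AB} ✓
  AB → possible child types {B, AB} ✓
  AO → possible child types {B, AB} ✓
  BB → possible child types {B} ✗
  BO → possible child types {B} ✗
  OO → possible child types {B} ✗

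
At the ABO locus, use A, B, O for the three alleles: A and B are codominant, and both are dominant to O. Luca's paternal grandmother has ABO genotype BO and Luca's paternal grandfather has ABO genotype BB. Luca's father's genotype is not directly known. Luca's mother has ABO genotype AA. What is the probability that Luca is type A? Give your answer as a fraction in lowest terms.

1/4

Luca's father's ABO genotype from BO × BB: 1/2 BB, 1/2 BO.
Crossing each possibility with the mother AA and summing P(type A): 1/2·0 + 1/2·1/2 = 1/4.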